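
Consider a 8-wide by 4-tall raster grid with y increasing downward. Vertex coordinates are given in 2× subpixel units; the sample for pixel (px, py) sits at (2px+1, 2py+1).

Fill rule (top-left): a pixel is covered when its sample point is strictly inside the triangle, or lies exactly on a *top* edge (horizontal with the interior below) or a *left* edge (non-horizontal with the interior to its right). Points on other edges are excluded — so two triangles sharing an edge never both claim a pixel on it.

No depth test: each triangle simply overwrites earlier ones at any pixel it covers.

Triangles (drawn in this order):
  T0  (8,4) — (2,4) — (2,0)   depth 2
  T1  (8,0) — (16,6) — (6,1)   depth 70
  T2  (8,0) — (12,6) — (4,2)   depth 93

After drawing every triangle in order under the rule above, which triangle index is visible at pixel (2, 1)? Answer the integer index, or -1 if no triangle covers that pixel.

T0:
  2·area = 24
  edge (8, 4)→(2, 4): d=(-6,0) right/bottom  bias=-1
  edge (2, 4)→(2, 0): d=(0,-4) top-left  bias=+0
  edge (2, 0)→(8, 4): d=(6,4) right/bottom  bias=-1
    (1,0)@(3, 1): e=[18,4,2] → X
    (2,0)@(5, 1): e=[18,12,-6] → .
    (1,1)@(3, 3): e=[6,4,14] → X
    (2,1)@(5, 3): e=[6,12,6] → X
    (3,1)@(7, 3): e=[6,20,-2] → .
    (1,2)@(3, 5): e=[-6,4,26] → .
    (2,2)@(5, 5): e=[-6,12,18] → .
  covered (3 px):
    . X . . . . . .
    . X X . . . . .
    . . . . . . . .
    . . . . . . . .
T1:
  2·area = 20
  edge (8, 0)→(16, 6): d=(8,6) right/bottom  bias=-1
  edge (16, 6)→(6, 1): d=(-10,-5) top-left  bias=+0
  edge (6, 1)→(8, 0): d=(2,-1) top-left  bias=+0
    (3,0)@(7, 1): e=[14,5,1] → X
    (4,0)@(9, 1): e=[2,15,3] → X
    (5,0)@(11, 1): e=[-10,25,5] → .
    (3,1)@(7, 3): e=[30,-15,5] → .
    (4,1)@(9, 3): e=[18,-5,7] → .
    (5,1)@(11, 3): e=[6,5,9] → X
    (6,1)@(13, 3): e=[-6,15,11] → .
    (5,2)@(11, 5): e=[22,-15,13] → .
  covered (3 px):
    . . . X X . . .
    . . . . . X . .
    . . . . . . . .
    . . . . . . . .
T2:
  2·area = 32
  edge (8, 0)→(12, 6): d=(4,6) right/bottom  bias=-1
  edge (12, 6)→(4, 2): d=(-8,-4) top-left  bias=+0
  edge (4, 2)→(8, 0): d=(4,-2) top-left  bias=+0
    (3,0)@(7, 1): e=[10,20,2] → X
    (4,0)@(9, 1): e=[-2,28,6] → .
    (3,1)@(7, 3): e=[18,4,10] → X
    (4,1)@(9, 3): e=[6,12,14] → X
    (5,1)@(11, 3): e=[-6,20,18] → .
    (3,2)@(7, 5): e=[26,-12,18] → .
    (4,2)@(9, 5): e=[14,-4,22] → .
    (5,2)@(11, 5): e=[2,4,26] → X
    (6,2)@(13, 5): e=[-10,12,30] → .
    (5,3)@(11, 7): e=[10,-12,34] → .
  covered (4 px):
    . . . X . . . .
    . . . X X . . .
    . . . . . X . .
    . . . . . . . .

Z-buffer (winner per pixel, '.' = empty):
  . 0 . 2 1 . . .
  . 0 0 2 2 1 . .
  . . . . . 2 . .
  . . . . . . . .

Result: 0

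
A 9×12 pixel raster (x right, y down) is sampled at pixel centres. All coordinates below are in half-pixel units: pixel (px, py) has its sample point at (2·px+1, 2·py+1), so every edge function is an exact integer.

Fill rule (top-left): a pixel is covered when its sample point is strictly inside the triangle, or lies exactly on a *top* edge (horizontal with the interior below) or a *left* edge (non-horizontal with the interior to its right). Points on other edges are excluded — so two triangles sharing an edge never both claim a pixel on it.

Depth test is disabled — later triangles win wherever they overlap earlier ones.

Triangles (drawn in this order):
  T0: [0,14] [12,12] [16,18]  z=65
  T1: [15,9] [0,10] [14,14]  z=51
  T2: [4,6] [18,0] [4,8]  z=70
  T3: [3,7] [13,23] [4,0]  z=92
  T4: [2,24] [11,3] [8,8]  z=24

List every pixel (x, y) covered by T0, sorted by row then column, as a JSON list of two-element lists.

T0:
  2·area = 80
  edge (0, 14)→(12, 12): d=(12,-2) top-left  bias=+0
  edge (12, 12)→(16, 18): d=(4,6) right/bottom  bias=-1
  edge (16, 18)→(0, 14): d=(-16,-4) top-left  bias=+0
    (3,6)@(7, 13): e=[2,34,44] → █
    (4,6)@(9, 13): e=[6,22,52] → █
    (5,6)@(11, 13): e=[10,10,60] → █
    (6,6)@(13, 13): e=[14,-2,68] → ·
    (2,7)@(5, 15): e=[22,54,4] → █
    (6,7)@(13, 15): e=[38,6,36] → █
    (7,7)@(15, 15): e=[42,-6,44] → ·
    (2,8)@(5, 17): e=[46,62,-28] → ·
    (3,8)@(7, 17): e=[50,50,-20] → ·
    (4,8)@(9, 17): e=[54,38,-12] → ·
    (5,8)@(11, 17): e=[58,26,-4] → ·
    (6,8)@(13, 17): e=[62,14,4] → █
  covered (10 px):
    · · · · · · · · ·
    · · · · · · · · ·
    · · · · · · · · ·
    · · · · · · · · ·
    · · · · · · · · ·
    · · · · · · · · ·
    · · · █ █ █ · · ·
    · · █ █ █ █ █ · ·
    · · · · · · █ █ ·
    · · · · · · · · ·
    · · · · · · · · ·
    · · · · · · · · ·
T1:
  2·area = 74  (B↔C swapped to make it positive)
  edge (15, 9)→(14, 14): d=(-1,5) right/bottom  bias=-1
  edge (14, 14)→(0, 10): d=(-14,-4) top-left  bias=+0
  edge (0, 10)→(15, 9): d=(15,-1) top-left  bias=+0
    (7,4)@(15, 9): e=[0,74,0] → ·  [on edge]
    (2,5)@(5, 11): e=[48,6,20] → █
    (3,5)@(7, 11): e=[38,14,22] → █
    (4,5)@(9, 11): e=[28,22,24] → █
    (5,5)@(11, 11): e=[18,30,26] → █
    (6,5)@(13, 11): e=[8,38,28] → █
    (7,5)@(15, 11): e=[-2,46,30] → ·
    (2,6)@(5, 13): e=[46,-22,50] → ·
    (3,6)@(7, 13): e=[36,-14,52] → ·
    (4,6)@(9, 13): e=[26,-6,54] → ·
    (5,6)@(11, 13): e=[16,2,56] → █
    (7,6)@(15, 13): e=[-4,18,60] → ·
    (6,9)@(13, 19): e=[0,-74,148] → ·  [on edge]
  covered (7 px):
    · · · · · · · · ·
    · · · · · · · · ·
    · · · · · · · · ·
    · · · · · · · · ·
    · · · · · · · · ·
    · · █ █ █ █ █ · ·
    · · · · · █ █ · ·
    · · · · · · · · ·
    · · · · · · · · ·
    · · · · · · · · ·
    · · · · · · · · ·
    · · · · · · · · ·
T2:
  2·area = 28
  edge (4, 6)→(18, 0): d=(14,-6) top-left  bias=+0
  edge (18, 0)→(4, 8): d=(-14,8) right/bottom  bias=-1
  edge (4, 8)→(4, 6): d=(0,-2) top-left  bias=+0
    (5,1)@(11, 3): e=[0,14,14] → █  [on edge]
    (6,1)@(13, 3): e=[12,-2,18] → ·
    (3,2)@(7, 5): e=[4,18,6] → █
    (4,2)@(9, 5): e=[16,2,10] → █
    (5,2)@(11, 5): e=[28,-14,14] → ·
    (2,3)@(5, 7): e=[20,6,2] → █
    (3,3)@(7, 7): e=[32,-10,6] → ·
    (4,3)@(9, 7): e=[44,-26,10] → ·
    (2,4)@(5, 9): e=[48,-22,2] → ·
  covered (4 px):
    · · · · · · · · ·
    · · · · · █ · · ·
    · · · █ █ · · · ·
    · · █ · · · · · ·
    · · · · · · · · ·
    · · · · · · · · ·
    · · · · · · · · ·
    · · · · · · · · ·
    · · · · · · · · ·
    · · · · · · · · ·
    · · · · · · · · ·
    · · · · · · · · ·
T3:
  2·area = 86  (B↔C swapped to make it positive)
  edge (3, 7)→(4, 0): d=(1,-7) top-left  bias=+0
  edge (4, 0)→(13, 23): d=(9,23) right/bottom  bias=-1
  edge (13, 23)→(3, 7): d=(-10,-16) top-left  bias=+0
    (2,1)@(5, 3): e=[10,4,72] → █
    (3,1)@(7, 3): e=[24,-42,104] → ·
    (2,2)@(5, 5): e=[12,22,52] → █
    (3,2)@(7, 5): e=[26,-24,84] → ·
    (1,3)@(3, 7): e=[0,86,0] → █  [on edge]
    (3,3)@(7, 7): e=[28,-6,64] → ·
    (1,4)@(3, 9): e=[2,104,-20] → ·
    (2,4)@(5, 9): e=[16,58,12] → █
    (3,4)@(7, 9): e=[30,12,44] → █
    (4,4)@(9, 9): e=[44,-34,76] → ·
    (2,5)@(5, 11): e=[18,76,-8] → ·
    (3,5)@(7, 11): e=[32,30,24] → █
    (0,10)@(1, 21): e=[0,258,-172] → ·  [on edge]
    (6,11)@(13, 23): e=[86,0,0] → ·  [on edge]
  covered (11 px):
    · · · · · · · · ·
    · · █ · · · · · ·
    · · █ · · · · · ·
    · █ █ · · · · · ·
    · · █ █ · · · · ·
    · · · █ · · · · ·
    · · · █ █ · · · ·
    · · · · █ · · · ·
    · · · · · · · · ·
    · · · · · █ · · ·
    · · · · · · · · ·
    · · · · · · · · ·
T4:
  2·area = 18  (B↔C swapped to make it positive)
  edge (2, 24)→(8, 8): d=(6,-16) top-left  bias=+0
  edge (8, 8)→(11, 3): d=(3,-5) top-left  bias=+0
  edge (11, 3)→(2, 24): d=(-9,21) right/bottom  bias=-1
    (5,1)@(11, 3): e=[18,0,0] → ·  [on edge]
    (4,3)@(9, 7): e=[10,2,6] → █
    (5,3)@(11, 7): e=[42,12,-36] → ·
    (4,4)@(9, 9): e=[22,8,-12] → ·
    (3,5)@(7, 11): e=[2,4,12] → █
    (4,5)@(9, 11): e=[34,14,-30] → ·
    (2,6)@(5, 13): e=[-18,0,36] → ·  [on edge]
    (3,6)@(7, 13): e=[14,10,-6] → ·
    (2,8)@(5, 17): e=[6,12,0] → ·  [on edge]
  covered (2 px):
    · · · · · · · · ·
    · · · · · · · · ·
    · · · · · · · · ·
    · · · · █ · · · ·
    · · · · · · · · ·
    · · · █ · · · · ·
    · · · · · · · · ·
    · · · · · · · · ·
    · · · · · · · · ·
    · · · · · · · · ·
    · · · · · · · · ·
    · · · · · · · · ·

Answer: [[3,6],[4,6],[5,6],[2,7],[3,7],[4,7],[5,7],[6,7],[6,8],[7,8]]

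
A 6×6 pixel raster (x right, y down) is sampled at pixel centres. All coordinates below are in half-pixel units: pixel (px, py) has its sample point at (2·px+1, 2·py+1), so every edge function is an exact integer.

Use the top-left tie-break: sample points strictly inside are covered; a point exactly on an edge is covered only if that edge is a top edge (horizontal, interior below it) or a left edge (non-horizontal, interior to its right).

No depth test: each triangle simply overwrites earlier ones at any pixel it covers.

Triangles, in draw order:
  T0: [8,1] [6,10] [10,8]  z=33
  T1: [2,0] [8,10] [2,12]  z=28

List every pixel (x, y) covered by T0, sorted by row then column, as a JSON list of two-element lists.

T0:
  2·area = 32  (B↔C swapped to make it positive)
  edge (8, 1)→(10, 8): d=(2,7) right/bottom  bias=-1
  edge (10, 8)→(6, 10): d=(-4,2) right/bottom  bias=-1
  edge (6, 10)→(8, 1): d=(2,-9) top-left  bias=+0
    (4,2)@(9, 5): e=[1,14,17] → #
    (5,2)@(11, 5): e=[-13,10,35] → ·
    (3,3)@(7, 7): e=[19,10,3] → #
    (5,3)@(11, 7): e=[-9,2,39] → ·
    (3,4)@(7, 9): e=[23,2,7] → #
    (4,4)@(9, 9): e=[9,-2,25] → ·
    (3,5)@(7, 11): e=[27,-6,11] → ·
  covered (4 px):
    · · · · · ·
    · · · · · ·
    · · · · # ·
    · · · # # ·
    · · · # · ·
    · · · · · ·
T1:
  2·area = 72
  edge (2, 0)→(8, 10): d=(6,10) right/bottom  bias=-1
  edge (8, 10)→(2, 12): d=(-6,2) right/bottom  bias=-1
  edge (2, 12)→(2, 0): d=(0,-12) top-left  bias=+0
    (1,1)@(3, 3): e=[8,52,12] → #
    (2,1)@(5, 3): e=[-12,48,36] → ·
    (1,2)@(3, 5): e=[20,40,12] → #
    (2,2)@(5, 5): e=[0,36,36] → ·  [on edge]
    (1,3)@(3, 7): e=[32,28,12] → #
    (2,3)@(5, 7): e=[12,24,36] → #
    (3,3)@(7, 7): e=[-8,20,60] → ·
    (1,4)@(3, 9): e=[44,16,12] → #
    (3,4)@(7, 9): e=[4,8,60] → #
    (4,4)@(9, 9): e=[-16,4,84] → ·
    (5,4)@(11, 9): e=[-36,0,108] → ·  [on edge]
    (1,5)@(3, 11): e=[56,4,12] → #
    (2,5)@(5, 11): e=[36,0,36] → ·  [on edge]
  covered (8 px):
    · · · · · ·
    · # · · · ·
    · # · · · ·
    · # # · · ·
    · # # # · ·
    · # · · · ·

Answer: [[4,2],[3,3],[4,3],[3,4]]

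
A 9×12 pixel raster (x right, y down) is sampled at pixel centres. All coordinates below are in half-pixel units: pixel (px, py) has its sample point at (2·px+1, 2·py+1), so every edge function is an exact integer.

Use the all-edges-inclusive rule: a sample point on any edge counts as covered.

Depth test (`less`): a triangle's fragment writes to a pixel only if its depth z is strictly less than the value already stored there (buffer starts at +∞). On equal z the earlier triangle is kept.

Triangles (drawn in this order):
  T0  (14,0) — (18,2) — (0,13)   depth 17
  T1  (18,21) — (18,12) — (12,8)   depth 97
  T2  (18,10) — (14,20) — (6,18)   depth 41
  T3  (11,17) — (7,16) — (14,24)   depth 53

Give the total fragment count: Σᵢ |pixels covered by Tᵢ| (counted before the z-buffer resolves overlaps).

T0:
  2·area = 80
  edge (14, 0)→(18, 2): d=(4,2) inclusive
  edge (18, 2)→(0, 13): d=(-18,11) inclusive
  edge (0, 13)→(14, 0): d=(14,-13) inclusive
    (6,0)@(13, 1): e=[6,73,1] → █
    (7,0)@(15, 1): e=[2,51,27] → █
    (8,0)@(17, 1): e=[-2,29,53] → ·
    (5,1)@(11, 3): e=[18,59,3] → █
    (8,1)@(17, 3): e=[6,-7,81] → ·
    (4,2)@(9, 5): e=[30,45,5] → █
    (7,2)@(15, 5): e=[18,-21,83] → ·
    (3,3)@(7, 7): e=[42,31,7] → █
    (5,3)@(11, 7): e=[34,-13,59] → ·
    (6,3)@(13, 7): e=[30,-35,85] → ·
    (2,4)@(5, 9): e=[54,17,9] → █
    (3,4)@(7, 9): e=[50,-5,35] → ·
  covered (12 px):
    · · · · · · █ █ ·
    · · · · · █ █ █ ·
    · · · · █ █ █ · ·
    · · · █ █ · · · ·
    · · █ · · · · · ·
    · █ · · · · · · ·
    · · · · · · · · ·
    · · · · · · · · ·
    · · · · · · · · ·
    · · · · · · · · ·
    · · · · · · · · ·
    · · · · · · · · ·
T1:
  2·area = 54  (B↔C swapped to make it positive)
  edge (18, 21)→(12, 8): d=(-6,-13) inclusive
  edge (12, 8)→(18, 12): d=(6,4) inclusive
  edge (18, 12)→(18, 21): d=(0,9) inclusive
    (6,4)@(13, 9): e=[7,2,45] → █
    (7,4)@(15, 9): e=[33,-6,27] → ·
    (6,5)@(13, 11): e=[-5,14,45] → ·
    (7,5)@(15, 11): e=[21,6,27] → █
    (8,5)@(17, 11): e=[47,-2,9] → ·
    (7,6)@(15, 13): e=[9,18,27] → █
    (8,6)@(17, 13): e=[35,10,9] → █
    (7,7)@(15, 15): e=[-3,30,27] → ·
    (8,7)@(17, 15): e=[23,22,9] → █
    (8,8)@(17, 17): e=[11,34,9] → █
    (8,9)@(17, 19): e=[-1,46,9] → ·
  covered (6 px):
    · · · · · · · · ·
    · · · · · · · · ·
    · · · · · · · · ·
    · · · · · · · · ·
    · · · · · · █ · ·
    · · · · · · · █ ·
    · · · · · · · █ █
    · · · · · · · · █
    · · · · · · · · █
    · · · · · · · · ·
    · · · · · · · · ·
    · · · · · · · · ·
T2:
  2·area = 88
  edge (18, 10)→(14, 20): d=(-4,10) inclusive
  edge (14, 20)→(6, 18): d=(-8,-2) inclusive
  edge (6, 18)→(18, 10): d=(12,-8) inclusive
    (8,5)@(17, 11): e=[6,78,4] → █
    (7,6)@(15, 13): e=[18,58,12] → █
    (8,6)@(17, 13): e=[-2,62,28] → ·
    (5,7)@(11, 15): e=[50,34,4] → █
    (6,7)@(13, 15): e=[30,38,20] → █
    (8,7)@(17, 15): e=[-10,46,52] → ·
    (4,8)@(9, 17): e=[62,14,12] → █
    (8,8)@(17, 17): e=[-18,30,76] → ·
    (4,9)@(9, 19): e=[54,-2,36] → ·
    (5,9)@(11, 19): e=[34,2,52] → █
    (7,9)@(15, 19): e=[-6,10,84] → ·
    (5,10)@(11, 21): e=[26,-14,76] → ·
  covered (11 px):
    · · · · · · · · ·
    · · · · · · · · ·
    · · · · · · · · ·
    · · · · · · · · ·
    · · · · · · · · ·
    · · · · · · · · █
    · · · · · · · █ ·
    · · · · · █ █ █ ·
    · · · · █ █ █ █ ·
    · · · · · █ █ · ·
    · · · · · · · · ·
    · · · · · · · · ·
T3:
  2·area = 25  (B↔C swapped to make it positive)
  edge (11, 17)→(14, 24): d=(3,7) inclusive
  edge (14, 24)→(7, 16): d=(-7,-8) inclusive
  edge (7, 16)→(11, 17): d=(4,1) inclusive
    (2,1)@(5, 3): e=[0,75,-50] → ·  [on edge]
    (1,7)@(3, 15): e=[50,-25,0] → ·  [on edge]
    (4,8)@(9, 17): e=[14,9,2] → █
    (5,8)@(11, 17): e=[0,25,0] → █  [on edge]
    (6,8)@(13, 17): e=[-14,41,-2] → ·
    (4,9)@(9, 19): e=[20,-5,10] → ·
    (5,9)@(11, 19): e=[6,11,8] → █
    (6,9)@(13, 19): e=[-8,27,6] → ·
    (5,10)@(11, 21): e=[12,-3,16] → ·
  covered (3 px):
    · · · · · · · · ·
    · · · · · · · · ·
    · · · · · · · · ·
    · · · · · · · · ·
    · · · · · · · · ·
    · · · · · · · · ·
    · · · · · · · · ·
    · · · · · · · · ·
    · · · · █ █ · · ·
    · · · · · █ · · ·
    · · · · · · · · ·
    · · · · · · · · ·

Answer: 32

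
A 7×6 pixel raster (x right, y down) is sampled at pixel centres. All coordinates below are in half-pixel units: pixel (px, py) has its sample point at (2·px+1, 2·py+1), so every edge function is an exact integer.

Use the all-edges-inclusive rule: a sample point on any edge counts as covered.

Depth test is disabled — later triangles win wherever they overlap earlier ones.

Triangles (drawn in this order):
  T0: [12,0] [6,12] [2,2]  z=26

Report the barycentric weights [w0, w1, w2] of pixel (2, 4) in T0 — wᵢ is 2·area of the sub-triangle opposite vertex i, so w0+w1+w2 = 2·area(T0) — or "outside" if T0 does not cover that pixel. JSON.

T0:
  2·area = 108
  edge (12, 0)→(6, 12): d=(-6,12) inclusive
  edge (6, 12)→(2, 2): d=(-4,-10) inclusive
  edge (2, 2)→(12, 0): d=(10,-2) inclusive
    (3,0)@(7, 1): e=[54,54,0] → X  [on edge]
    (4,0)@(9, 1): e=[30,74,4] → X
    (5,0)@(11, 1): e=[6,94,8] → X
    (6,0)@(13, 1): e=[-18,114,12] → .
    (1,1)@(3, 3): e=[90,6,12] → X
    (2,1)@(5, 3): e=[66,26,16] → X
    (5,1)@(11, 3): e=[-6,86,28] → .
    (1,2)@(3, 5): e=[78,-2,32] → .
    (2,2)@(5, 5): e=[54,18,36] → X
    (5,2)@(11, 5): e=[-18,78,48] → .
    (2,3)@(5, 7): e=[42,10,56] → X
    (4,3)@(9, 7): e=[-6,50,64] → .
  covered (14 px):
    . . . X X X .
    . X X X X . .
    . . X X X . .
    . . X X . . .
    . . X X . . .
    . . . . . . .

Result: [2,76,30]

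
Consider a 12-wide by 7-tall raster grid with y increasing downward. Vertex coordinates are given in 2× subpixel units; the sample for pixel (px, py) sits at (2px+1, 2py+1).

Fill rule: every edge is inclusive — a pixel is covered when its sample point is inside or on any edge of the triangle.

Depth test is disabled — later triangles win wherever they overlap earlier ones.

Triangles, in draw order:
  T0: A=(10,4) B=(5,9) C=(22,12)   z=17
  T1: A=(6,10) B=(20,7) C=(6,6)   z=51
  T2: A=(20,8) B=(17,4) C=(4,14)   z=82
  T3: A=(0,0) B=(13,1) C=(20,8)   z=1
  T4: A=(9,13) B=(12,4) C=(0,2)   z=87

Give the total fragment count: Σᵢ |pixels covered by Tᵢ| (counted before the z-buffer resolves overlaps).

T0:
  2·area = 100  (B↔C swapped to make it positive)
  edge (10, 4)→(22, 12): d=(12,8) inclusive
  edge (22, 12)→(5, 9): d=(-17,-3) inclusive
  edge (5, 9)→(10, 4): d=(5,-5) inclusive
    (6,0)@(13, 1): e=[-60,160,0] → ·  [on edge]
    (5,1)@(11, 3): e=[-20,120,0] → ·  [on edge]
    (4,2)@(9, 5): e=[20,80,0] → #  [on edge]
    (5,2)@(11, 5): e=[4,86,10] → #
    (6,2)@(13, 5): e=[-12,92,20] → ·
    (3,3)@(7, 7): e=[60,40,0] → #  [on edge]
    (6,3)@(13, 7): e=[12,58,30] → #
    (7,3)@(15, 7): e=[-4,64,40] → ·
    (2,4)@(5, 9): e=[100,0,0] → #  [on edge]
    (7,4)@(15, 9): e=[20,30,50] → #
    (8,4)@(17, 9): e=[4,36,60] → #
    (9,4)@(19, 9): e=[-12,42,70] → ·
    (1,5)@(3, 11): e=[140,-40,0] → ·  [on edge]
    (0,6)@(1, 13): e=[180,-80,0] → ·  [on edge]
  covered (15 px):
    · · · · · · · · · · · ·
    · · · · · · · · · · · ·
    · · · · # # · · · · · ·
    · · · # # # # · · · · ·
    · · # # # # # # # · · ·
    · · · · · · · · # # · ·
    · · · · · · · · · · · ·
T1:
  2·area = 56  (B↔C swapped to make it positive)
  edge (6, 10)→(6, 6): d=(0,-4) inclusive
  edge (6, 6)→(20, 7): d=(14,1) inclusive
  edge (20, 7)→(6, 10): d=(-14,3) inclusive
    (3,3)@(7, 7): e=[4,13,39] → #
    (4,3)@(9, 7): e=[12,11,33] → #
    (5,3)@(11, 7): e=[20,9,27] → #
    (6,3)@(13, 7): e=[28,7,21] → #
    (7,3)@(15, 7): e=[36,5,15] → #
    (8,3)@(17, 7): e=[44,3,9] → #
    (9,3)@(19, 7): e=[52,1,3] → #
    (10,3)@(21, 7): e=[60,-1,-3] → ·
    (3,4)@(7, 9): e=[4,41,11] → #
    (5,4)@(11, 9): e=[20,37,-1] → ·
    (6,4)@(13, 9): e=[28,35,-7] → ·
    (7,4)@(15, 9): e=[36,33,-13] → ·
  covered (9 px):
    · · · · · · · · · · · ·
    · · · · · · · · · · · ·
    · · · · · · · · · · · ·
    · · · # # # # # # # · ·
    · · · # # · · · · · · ·
    · · · · · · · · · · · ·
    · · · · · · · · · · · ·
T2:
  2·area = 82  (B↔C swapped to make it positive)
  edge (20, 8)→(4, 14): d=(-16,6) inclusive
  edge (4, 14)→(17, 4): d=(13,-10) inclusive
  edge (17, 4)→(20, 8): d=(3,4) inclusive
    (8,2)@(17, 5): e=[66,13,3] → #
    (9,2)@(19, 5): e=[54,33,-5] → ·
    (7,3)@(15, 7): e=[46,19,17] → #
    (9,3)@(19, 7): e=[22,59,1] → #
    (10,3)@(21, 7): e=[10,79,-7] → ·
    (5,4)@(11, 9): e=[38,5,39] → #
    (6,4)@(13, 9): e=[26,25,31] → #
    (9,4)@(19, 9): e=[-10,85,7] → ·
    (4,5)@(9, 11): e=[18,11,53] → #
    (6,5)@(13, 11): e=[-6,51,37] → ·
    (7,5)@(15, 11): e=[-18,71,29] → ·
    (8,5)@(17, 11): e=[-30,91,21] → ·
  covered (10 px):
    · · · · · · · · · · · ·
    · · · · · · · · · · · ·
    · · · · · · · · # · · ·
    · · · · · · · # # # · ·
    · · · · · # # # # · · ·
    · · · · # # · · · · · ·
    · · · · · · · · · · · ·
T3:
  2·area = 84
  edge (0, 0)→(13, 1): d=(13,1) inclusive
  edge (13, 1)→(20, 8): d=(7,7) inclusive
  edge (20, 8)→(0, 0): d=(-20,-8) inclusive
    (1,0)@(3, 1): e=[10,70,4] → #
    (2,0)@(5, 1): e=[8,56,20] → #
    (3,0)@(7, 1): e=[6,42,36] → #
    (4,0)@(9, 1): e=[4,28,52] → #
    (5,0)@(11, 1): e=[2,14,68] → #
    (6,0)@(13, 1): e=[0,0,84] → #  [on edge]
    (7,0)@(15, 1): e=[-2,-14,100] → ·
    (1,1)@(3, 3): e=[36,84,-36] → ·
    (2,1)@(5, 3): e=[34,70,-20] → ·
    (3,1)@(7, 3): e=[32,56,-4] → ·
    (4,1)@(9, 3): e=[30,42,12] → #
    (7,1)@(15, 3): e=[24,0,60] → #  [on edge]
    (8,2)@(17, 5): e=[48,0,36] → #  [on edge]
    (9,3)@(19, 7): e=[72,0,12] → #  [on edge]
    (10,4)@(21, 9): e=[96,0,-12] → ·  [on edge]
    (11,5)@(23, 11): e=[120,0,-36] → ·  [on edge]
  covered (14 px):
    · # # # # # # · · · · ·
    · · · · # # # # · · · ·
    · · · · · · # # # · · ·
    · · · · · · · · · # · ·
    · · · · · · · · · · · ·
    · · · · · · · · · · · ·
    · · · · · · · · · · · ·
T4:
  2·area = 114  (B↔C swapped to make it positive)
  edge (9, 13)→(0, 2): d=(-9,-11) inclusive
  edge (0, 2)→(12, 4): d=(12,2) inclusive
  edge (12, 4)→(9, 13): d=(-3,9) inclusive
    (6,0)@(13, 1): e=[152,-38,0] → ·  [on edge]
    (0,1)@(1, 3): e=[2,10,102] → #
    (1,1)@(3, 3): e=[24,6,84] → #
    (2,1)@(5, 3): e=[46,2,66] → #
    (3,1)@(7, 3): e=[68,-2,48] → ·
    (0,2)@(1, 5): e=[-16,34,96] → ·
    (1,2)@(3, 5): e=[6,30,78] → #
    (3,2)@(7, 5): e=[50,22,42] → #
    (4,2)@(9, 5): e=[72,18,24] → #
    (5,2)@(11, 5): e=[94,14,6] → #
    (6,2)@(13, 5): e=[116,10,-12] → ·
    (1,3)@(3, 7): e=[-12,54,72] → ·
    (5,3)@(11, 7): e=[76,38,0] → #  [on edge]
    (4,6)@(9, 13): e=[0,114,0] → #  [on edge]
  covered (16 px):
    · · · · · · · · · · · ·
    # # # · · · · · · · · ·
    · # # # # # · · · · · ·
    · · # # # # · · · · · ·
    · · · # # · · · · · · ·
    · · · · # · · · · · · ·
    · · · · # · · · · · · ·

Answer: 64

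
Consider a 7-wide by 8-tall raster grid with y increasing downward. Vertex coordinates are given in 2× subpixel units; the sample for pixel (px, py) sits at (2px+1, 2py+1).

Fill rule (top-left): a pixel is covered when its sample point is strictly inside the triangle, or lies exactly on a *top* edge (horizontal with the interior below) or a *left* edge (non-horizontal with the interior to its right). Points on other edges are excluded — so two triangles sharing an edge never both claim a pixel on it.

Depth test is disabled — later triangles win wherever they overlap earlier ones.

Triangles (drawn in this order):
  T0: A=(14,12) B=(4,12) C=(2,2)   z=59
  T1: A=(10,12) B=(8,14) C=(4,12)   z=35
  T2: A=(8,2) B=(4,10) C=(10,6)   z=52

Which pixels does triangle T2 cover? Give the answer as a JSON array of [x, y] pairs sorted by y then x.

T0:
  2·area = 100
  edge (14, 12)→(4, 12): d=(-10,0) right/bottom  bias=-1
  edge (4, 12)→(2, 2): d=(-2,-10) top-left  bias=+0
  edge (2, 2)→(14, 12): d=(12,10) right/bottom  bias=-1
    (1,1)@(3, 3): e=[90,8,2] → █
    (2,1)@(5, 3): e=[90,28,-18] → ·
    (1,2)@(3, 5): e=[70,4,26] → █
    (2,2)@(5, 5): e=[70,24,6] → █
    (3,2)@(7, 5): e=[70,44,-14] → ·
    (1,3)@(3, 7): e=[50,0,50] → █  [on edge]
    (3,3)@(7, 7): e=[50,40,10] → █
    (4,3)@(9, 7): e=[50,60,-10] → ·
    (1,4)@(3, 9): e=[30,-4,74] → ·
    (2,4)@(5, 9): e=[30,16,54] → █
    (4,4)@(9, 9): e=[30,56,14] → █
    (5,4)@(11, 9): e=[30,76,-6] → ·
  covered (13 px):
    · · · · · · ·
    · █ · · · · ·
    · █ █ · · · ·
    · █ █ █ · · ·
    · · █ █ █ · ·
    · · █ █ █ █ ·
    · · · · · · ·
    · · · · · · ·
T1:
  2·area = 12
  edge (10, 12)→(8, 14): d=(-2,2) right/bottom  bias=-1
  edge (8, 14)→(4, 12): d=(-4,-2) top-left  bias=+0
  edge (4, 12)→(10, 12): d=(6,0) top-left  bias=+0
    (6,4)@(13, 9): e=[0,30,-18] → ·  [on edge]
    (5,5)@(11, 11): e=[0,18,-6] → ·  [on edge]
    (3,6)@(7, 13): e=[4,2,6] → █
    (4,6)@(9, 13): e=[0,6,6] → ·  [on edge]
    (3,7)@(7, 15): e=[0,-6,18] → ·  [on edge]
  covered (1 px):
    · · · · · · ·
    · · · · · · ·
    · · · · · · ·
    · · · · · · ·
    · · · · · · ·
    · · · · · · ·
    · · · █ · · ·
    · · · · · · ·
T2:
  2·area = 32  (B↔C swapped to make it positive)
  edge (8, 2)→(10, 6): d=(2,4) right/bottom  bias=-1
  edge (10, 6)→(4, 10): d=(-6,4) right/bottom  bias=-1
  edge (4, 10)→(8, 2): d=(4,-8) top-left  bias=+0
    (3,2)@(7, 5): e=[10,18,4] → █
    (4,2)@(9, 5): e=[2,10,20] → █
    (5,2)@(11, 5): e=[-6,2,36] → ·
    (3,3)@(7, 7): e=[14,6,12] → █
    (4,3)@(9, 7): e=[6,-2,28] → ·
    (2,4)@(5, 9): e=[26,2,4] → █
    (3,4)@(7, 9): e=[18,-6,20] → ·
    (2,5)@(5, 11): e=[30,-10,12] → ·
  covered (4 px):
    · · · · · · ·
    · · · · · · ·
    · · · █ █ · ·
    · · · █ · · ·
    · · █ · · · ·
    · · · · · · ·
    · · · · · · ·
    · · · · · · ·

Answer: [[3,2],[4,2],[3,3],[2,4]]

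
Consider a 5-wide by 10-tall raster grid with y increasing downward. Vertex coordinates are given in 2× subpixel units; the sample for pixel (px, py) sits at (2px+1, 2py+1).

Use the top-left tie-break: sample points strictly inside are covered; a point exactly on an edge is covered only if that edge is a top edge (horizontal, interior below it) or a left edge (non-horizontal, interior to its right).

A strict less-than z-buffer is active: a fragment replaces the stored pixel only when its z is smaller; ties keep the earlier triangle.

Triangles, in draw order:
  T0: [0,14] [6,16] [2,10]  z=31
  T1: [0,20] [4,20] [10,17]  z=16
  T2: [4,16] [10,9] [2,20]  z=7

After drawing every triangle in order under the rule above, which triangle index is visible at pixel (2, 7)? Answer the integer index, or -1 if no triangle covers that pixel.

T0:
  2·area = 28  (B↔C swapped to make it positive)
  edge (0, 14)→(2, 10): d=(2,-4) top-left  bias=+0
  edge (2, 10)→(6, 16): d=(4,6) right/bottom  bias=-1
  edge (6, 16)→(0, 14): d=(-6,-2) top-left  bias=+0
    (0,6)@(1, 13): e=[2,18,8] → █
    (1,6)@(3, 13): e=[10,6,12] → █
    (2,6)@(5, 13): e=[18,-6,16] → ·
    (0,7)@(1, 15): e=[6,26,-4] → ·
    (1,7)@(3, 15): e=[14,14,0] → █  [on edge]
    (2,7)@(5, 15): e=[22,2,4] → █
    (3,7)@(7, 15): e=[30,-10,8] → ·
    (1,8)@(3, 17): e=[18,22,-12] → ·
    (2,8)@(5, 17): e=[26,10,-8] → ·
    (4,8)@(9, 17): e=[42,-14,0] → ·  [on edge]
  covered (4 px):
    · · · · ·
    · · · · ·
    · · · · ·
    · · · · ·
    · · · · ·
    · · · · ·
    █ █ · · ·
    · █ █ · ·
    · · · · ·
    · · · · ·
T1:
  2·area = 12  (B↔C swapped to make it positive)
  edge (0, 20)→(10, 17): d=(10,-3) top-left  bias=+0
  edge (10, 17)→(4, 20): d=(-6,3) right/bottom  bias=-1
  edge (4, 20)→(0, 20): d=(-4,0) right/bottom  bias=-1
    (2,9)@(5, 19): e=[5,3,4] → █
    (3,9)@(7, 19): e=[11,-3,4] → ·
  covered (1 px):
    · · · · ·
    · · · · ·
    · · · · ·
    · · · · ·
    · · · · ·
    · · · · ·
    · · · · ·
    · · · · ·
    · · · · ·
    · · █ · ·
T2:
  2·area = 10
  edge (4, 16)→(10, 9): d=(6,-7) top-left  bias=+0
  edge (10, 9)→(2, 20): d=(-8,11) right/bottom  bias=-1
  edge (2, 20)→(4, 16): d=(2,-4) top-left  bias=+0
    (3,6)@(7, 13): e=[3,1,6] → █
    (4,6)@(9, 13): e=[17,-21,14] → ·
    (2,7)@(5, 15): e=[1,7,2] → █
    (3,7)@(7, 15): e=[15,-15,10] → ·
    (2,8)@(5, 17): e=[13,-9,6] → ·
  covered (2 px):
    · · · · ·
    · · · · ·
    · · · · ·
    · · · · ·
    · · · · ·
    · · · · ·
    · · · █ ·
    · · █ · ·
    · · · · ·
    · · · · ·

Z-buffer (winner per pixel, '.' = empty):
  . . . . .
  . . . . .
  . . . . .
  . . . . .
  . . . . .
  . . . . .
  0 0 . 2 .
  . 0 2 . .
  . . . . .
  . . 1 . .

Final: 2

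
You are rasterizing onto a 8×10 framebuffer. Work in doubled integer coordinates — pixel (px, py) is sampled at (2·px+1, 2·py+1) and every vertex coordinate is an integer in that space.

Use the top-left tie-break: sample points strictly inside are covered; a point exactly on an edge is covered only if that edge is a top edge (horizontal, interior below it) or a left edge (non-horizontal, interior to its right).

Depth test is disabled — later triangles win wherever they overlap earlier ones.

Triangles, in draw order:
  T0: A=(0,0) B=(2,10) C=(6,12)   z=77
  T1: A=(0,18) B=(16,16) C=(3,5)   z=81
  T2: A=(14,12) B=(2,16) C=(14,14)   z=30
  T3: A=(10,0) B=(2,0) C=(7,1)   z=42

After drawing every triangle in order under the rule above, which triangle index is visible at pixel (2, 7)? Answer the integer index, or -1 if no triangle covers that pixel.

T0:
  2·area = 36  (B↔C swapped to make it positive)
  edge (0, 0)→(6, 12): d=(6,12) right/bottom  bias=-1
  edge (6, 12)→(2, 10): d=(-4,-2) top-left  bias=+0
  edge (2, 10)→(0, 0): d=(-2,-10) top-left  bias=+0
    (0,1)@(1, 3): e=[6,26,4] → X
    (1,1)@(3, 3): e=[-18,30,24] → .
    (0,2)@(1, 5): e=[18,18,0] → X  [on edge]
    (1,2)@(3, 5): e=[-6,22,20] → .
    (0,3)@(1, 7): e=[30,10,-4] → .
    (1,3)@(3, 7): e=[6,14,16] → X
    (2,3)@(5, 7): e=[-18,18,36] → .
    (1,4)@(3, 9): e=[18,6,12] → X
    (2,4)@(5, 9): e=[-6,10,32] → .
    (1,5)@(3, 11): e=[30,-2,8] → .
    (2,5)@(5, 11): e=[6,2,28] → X
    (3,5)@(7, 11): e=[-18,6,48] → .
    (1,7)@(3, 15): e=[54,-18,0] → .  [on edge]
  covered (5 px):
    . . . . . . . .
    X . . . . . . .
    X . . . . . . .
    . X . . . . . .
    . X . . . . . .
    . . X . . . . .
    . . . . . . . .
    . . . . . . . .
    . . . . . . . .
    . . . . . . . .
T1:
  2·area = 202  (B↔C swapped to make it positive)
  edge (0, 18)→(3, 5): d=(3,-13) top-left  bias=+0
  edge (3, 5)→(16, 16): d=(13,11) right/bottom  bias=-1
  edge (16, 16)→(0, 18): d=(-16,2) right/bottom  bias=-1
    (1,2)@(3, 5): e=[0,0,202] → .  [on edge]
    (1,3)@(3, 7): e=[6,26,170] → X
    (2,3)@(5, 7): e=[32,4,166] → X
    (3,3)@(7, 7): e=[58,-18,162] → .
    (1,4)@(3, 9): e=[12,52,138] → X
    (3,4)@(7, 9): e=[64,8,130] → X
    (4,4)@(9, 9): e=[90,-14,126] → .
    (1,5)@(3, 11): e=[18,78,106] → X
    (4,5)@(9, 11): e=[96,12,94] → X
    (5,5)@(11, 11): e=[122,-10,90] → .
    (1,6)@(3, 13): e=[24,104,74] → X
    (5,6)@(11, 13): e=[128,16,58] → X
  covered (25 px):
    . . . . . . . .
    . . . . . . . .
    . . . . . . . .
    . X X . . . . .
    . X X X . . . .
    . X X X X . . .
    . X X X X X . .
    X X X X X X X .
    X X X X . . . .
    . . . . . . . .
T2:
  2·area = 24  (B↔C swapped to make it positive)
  edge (14, 12)→(14, 14): d=(0,2) right/bottom  bias=-1
  edge (14, 14)→(2, 16): d=(-12,2) right/bottom  bias=-1
  edge (2, 16)→(14, 12): d=(12,-4) top-left  bias=+0
    (5,6)@(11, 13): e=[6,18,0] → X  [on edge]
    (6,6)@(13, 13): e=[2,14,8] → X
    (7,6)@(15, 13): e=[-2,10,16] → .
    (2,7)@(5, 15): e=[18,6,0] → X  [on edge]
    (3,7)@(7, 15): e=[14,2,8] → X
    (4,7)@(9, 15): e=[10,-2,16] → .
    (5,7)@(11, 15): e=[6,-6,24] → .
    (6,7)@(13, 15): e=[2,-10,32] → .
    (2,8)@(5, 17): e=[18,-18,24] → .
    (3,8)@(7, 17): e=[14,-22,32] → .
  covered (4 px):
    . . . . . . . .
    . . . . . . . .
    . . . . . . . .
    . . . . . . . .
    . . . . . . . .
    . . . . . . . .
    . . . . . X X .
    . . X X . . . .
    . . . . . . . .
    . . . . . . . .
T3:
  2·area = 8  (B↔C swapped to make it positive)
  edge (10, 0)→(7, 1): d=(-3,1) right/bottom  bias=-1
  edge (7, 1)→(2, 0): d=(-5,-1) top-left  bias=+0
  edge (2, 0)→(10, 0): d=(8,0) top-left  bias=+0
    (3,0)@(7, 1): e=[0,0,8] → .  [on edge]
    (0,1)@(1, 3): e=[0,-16,24] → .  [on edge]
  covered (0 px):
    . . . . . . . .
    . . . . . . . .
    . . . . . . . .
    . . . . . . . .
    . . . . . . . .
    . . . . . . . .
    . . . . . . . .
    . . . . . . . .
    . . . . . . . .
    . . . . . . . .

Z-buffer (winner per pixel, '.' = empty):
  . . . . . . . .
  0 . . . . . . .
  0 . . . . . . .
  . 1 1 . . . . .
  . 1 1 1 . . . .
  . 1 1 1 1 . . .
  . 1 1 1 1 2 2 .
  1 1 2 2 1 1 1 .
  1 1 1 1 . . . .
  . . . . . . . .

Result: 2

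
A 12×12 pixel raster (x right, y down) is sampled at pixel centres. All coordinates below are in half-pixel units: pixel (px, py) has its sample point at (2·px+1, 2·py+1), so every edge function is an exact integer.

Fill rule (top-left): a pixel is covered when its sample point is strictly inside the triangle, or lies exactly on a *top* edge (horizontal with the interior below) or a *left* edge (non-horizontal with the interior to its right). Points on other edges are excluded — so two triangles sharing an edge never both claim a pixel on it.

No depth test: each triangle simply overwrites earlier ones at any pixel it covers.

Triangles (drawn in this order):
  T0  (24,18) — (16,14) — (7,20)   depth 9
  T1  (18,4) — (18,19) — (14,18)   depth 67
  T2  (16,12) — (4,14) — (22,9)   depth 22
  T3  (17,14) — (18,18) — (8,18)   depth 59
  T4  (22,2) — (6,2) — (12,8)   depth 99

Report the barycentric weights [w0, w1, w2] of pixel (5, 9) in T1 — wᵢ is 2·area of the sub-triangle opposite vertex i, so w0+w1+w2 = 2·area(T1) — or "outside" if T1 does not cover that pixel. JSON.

T0:
  2·area = 84  (B↔C swapped to make it positive)
  edge (24, 18)→(7, 20): d=(-17,2) right/bottom  bias=-1
  edge (7, 20)→(16, 14): d=(9,-6) top-left  bias=+0
  edge (16, 14)→(24, 18): d=(8,4) right/bottom  bias=-1
    (7,7)@(15, 15): e=[69,3,12] → #
    (8,7)@(17, 15): e=[65,15,4] → #
    (9,7)@(19, 15): e=[61,27,-4] → ·
    (6,8)@(13, 17): e=[39,9,36] → #
    (9,8)@(19, 17): e=[27,45,12] → #
    (10,8)@(21, 17): e=[23,57,4] → #
    (11,8)@(23, 17): e=[19,69,-4] → ·
    (4,9)@(9, 19): e=[13,3,68] → #
    (5,9)@(11, 19): e=[9,15,60] → #
    (8,9)@(17, 19): e=[-3,51,36] → ·
    (9,9)@(19, 19): e=[-7,63,28] → ·
    (10,9)@(21, 19): e=[-11,75,20] → ·
  covered (11 px):
    · · · · · · · · · · · ·
    · · · · · · · · · · · ·
    · · · · · · · · · · · ·
    · · · · · · · · · · · ·
    · · · · · · · · · · · ·
    · · · · · · · · · · · ·
    · · · · · · · · · · · ·
    · · · · · · · # # · · ·
    · · · · · · # # # # # ·
    · · · · # # # # · · · ·
    · · · · · · · · · · · ·
    · · · · · · · · · · · ·
T1:
  2·area = 60
  edge (18, 4)→(18, 19): d=(0,15) right/bottom  bias=-1
  edge (18, 19)→(14, 18): d=(-4,-1) top-left  bias=+0
  edge (14, 18)→(18, 4): d=(4,-14) top-left  bias=+0
    (8,4)@(17, 9): e=[15,39,6] → #
    (9,4)@(19, 9): e=[-15,41,34] → ·
    (8,5)@(17, 11): e=[15,31,14] → #
    (9,5)@(19, 11): e=[-15,33,42] → ·
    (8,6)@(17, 13): e=[15,23,22] → #
    (9,6)@(19, 13): e=[-15,25,50] → ·
    (7,7)@(15, 15): e=[45,13,2] → #
    (9,7)@(19, 15): e=[-15,17,58] → ·
    (7,8)@(15, 17): e=[45,5,10] → #
    (9,8)@(19, 17): e=[-15,9,66] → ·
    (7,9)@(15, 19): e=[45,-3,18] → ·
    (8,9)@(17, 19): e=[15,-1,46] → ·
  covered (7 px):
    · · · · · · · · · · · ·
    · · · · · · · · · · · ·
    · · · · · · · · · · · ·
    · · · · · · · · · · · ·
    · · · · · · · · # · · ·
    · · · · · · · · # · · ·
    · · · · · · · · # · · ·
    · · · · · · · # # · · ·
    · · · · · · · # # · · ·
    · · · · · · · · · · · ·
    · · · · · · · · · · · ·
    · · · · · · · · · · · ·
T2:
  2·area = 24
  edge (16, 12)→(4, 14): d=(-12,2) right/bottom  bias=-1
  edge (4, 14)→(22, 9): d=(18,-5) top-left  bias=+0
  edge (22, 9)→(16, 12): d=(-6,3) right/bottom  bias=-1
    (7,5)@(15, 11): e=[14,1,9] → #
    (8,5)@(17, 11): e=[10,11,3] → #
    (9,5)@(19, 11): e=[6,21,-3] → ·
    (4,6)@(9, 13): e=[2,7,15] → #
    (5,6)@(11, 13): e=[-2,17,9] → ·
    (7,6)@(15, 13): e=[-10,37,-3] → ·
    (8,6)@(17, 13): e=[-14,47,-9] → ·
    (4,7)@(9, 15): e=[-22,43,3] → ·
  covered (3 px):
    · · · · · · · · · · · ·
    · · · · · · · · · · · ·
    · · · · · · · · · · · ·
    · · · · · · · · · · · ·
    · · · · · · · · · · · ·
    · · · · · · · # # · · ·
    · · · · # · · · · · · ·
    · · · · · · · · · · · ·
    · · · · · · · · · · · ·
    · · · · · · · · · · · ·
    · · · · · · · · · · · ·
    · · · · · · · · · · · ·
T3:
  2·area = 40
  edge (17, 14)→(18, 18): d=(1,4) right/bottom  bias=-1
  edge (18, 18)→(8, 18): d=(-10,0) right/bottom  bias=-1
  edge (8, 18)→(17, 14): d=(9,-4) top-left  bias=+0
    (7,7)@(15, 15): e=[9,30,1] → #
    (8,7)@(17, 15): e=[1,30,9] → #
    (9,7)@(19, 15): e=[-7,30,17] → ·
    (5,8)@(11, 17): e=[27,10,3] → #
    (6,8)@(13, 17): e=[19,10,11] → #
    (9,8)@(19, 17): e=[-5,10,35] → ·
    (5,9)@(11, 19): e=[29,-10,21] → ·
    (6,9)@(13, 19): e=[21,-10,29] → ·
    (7,9)@(15, 19): e=[13,-10,37] → ·
    (8,9)@(17, 19): e=[5,-10,45] → ·
  covered (6 px):
    · · · · · · · · · · · ·
    · · · · · · · · · · · ·
    · · · · · · · · · · · ·
    · · · · · · · · · · · ·
    · · · · · · · · · · · ·
    · · · · · · · · · · · ·
    · · · · · · · · · · · ·
    · · · · · · · # # · · ·
    · · · · · # # # # · · ·
    · · · · · · · · · · · ·
    · · · · · · · · · · · ·
    · · · · · · · · · · · ·
T4:
  2·area = 96  (B↔C swapped to make it positive)
  edge (22, 2)→(12, 8): d=(-10,6) right/bottom  bias=-1
  edge (12, 8)→(6, 2): d=(-6,-6) top-left  bias=+0
  edge (6, 2)→(22, 2): d=(16,0) top-left  bias=+0
    (2,0)@(5, 1): e=[112,0,-16] → ·  [on edge]
    (3,1)@(7, 3): e=[80,0,16] → #  [on edge]
    (4,1)@(9, 3): e=[68,12,16] → #
    (5,1)@(11, 3): e=[56,24,16] → #
    (6,1)@(13, 3): e=[44,36,16] → #
    (7,1)@(15, 3): e=[32,48,16] → #
    (8,1)@(17, 3): e=[20,60,16] → #
    (9,1)@(19, 3): e=[8,72,16] → #
    (10,1)@(21, 3): e=[-4,84,16] → ·
    (3,2)@(7, 5): e=[60,-12,48] → ·
    (4,2)@(9, 5): e=[48,0,48] → #  [on edge]
    (8,2)@(17, 5): e=[0,48,48] → ·  [on edge]
    (5,3)@(11, 7): e=[16,0,80] → #  [on edge]
    (6,4)@(13, 9): e=[-16,0,112] → ·  [on edge]
    (3,5)@(7, 11): e=[0,-48,144] → ·  [on edge]
    (7,5)@(15, 11): e=[-48,0,144] → ·  [on edge]
    (8,6)@(17, 13): e=[-80,0,176] → ·  [on edge]
    (9,7)@(19, 15): e=[-112,0,208] → ·  [on edge]
    (10,8)@(21, 17): e=[-144,0,240] → ·  [on edge]
    (11,9)@(23, 19): e=[-176,0,272] → ·  [on edge]
  covered (13 px):
    · · · · · · · · · · · ·
    · · · # # # # # # # · ·
    · · · · # # # # · · · ·
    · · · · · # # · · · · ·
    · · · · · · · · · · · ·
    · · · · · · · · · · · ·
    · · · · · · · · · · · ·
    · · · · · · · · · · · ·
    · · · · · · · · · · · ·
    · · · · · · · · · · · ·
    · · · · · · · · · · · ·
    · · · · · · · · · · · ·

Result: "outside"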